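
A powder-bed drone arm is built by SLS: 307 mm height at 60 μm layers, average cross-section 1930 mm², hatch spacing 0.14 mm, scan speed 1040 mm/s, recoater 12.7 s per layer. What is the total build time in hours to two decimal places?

Layer count = ceil(307 / 0.06) = 5117.
Scan path per layer = 1930 / 0.14 = 13785.7 mm.
Scan time per layer: 13785.7 / 1040 → 13.2555 s.
Time per layer = 13.2555 + 12.7 = 25.9555 s.
5117 layers × 25.9555 s/layer = 132814.2935 s, i.e. 36.89 hours.

36.89 hours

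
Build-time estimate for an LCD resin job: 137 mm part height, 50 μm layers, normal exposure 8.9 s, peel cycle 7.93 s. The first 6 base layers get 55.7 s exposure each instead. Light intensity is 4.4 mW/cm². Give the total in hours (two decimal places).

12.89 hours

Layers = ⌈137/0.05⌉ = 2740.
Base layers = 6 × (55.7 + 7.93), so 381.78 s.
Normal layers = 2734 × (8.9 + 7.93) = 46013.22 s.
Sum: 381.78 + 46013.22 = 46395 s → 12.89 hours.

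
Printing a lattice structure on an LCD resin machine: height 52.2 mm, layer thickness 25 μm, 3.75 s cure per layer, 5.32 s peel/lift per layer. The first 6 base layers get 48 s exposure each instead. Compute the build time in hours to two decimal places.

Layers = ⌈52.2/0.025⌉ = 2088.
Burn-in layers = 6 × (48 + 5.32), so 319.92 s.
Remaining layers = 2082 × (3.75 + 5.32), so 18883.74 s.
Total = 319.92 + 18883.74 = 19203.66 s = 5.33 hours.

5.33 hours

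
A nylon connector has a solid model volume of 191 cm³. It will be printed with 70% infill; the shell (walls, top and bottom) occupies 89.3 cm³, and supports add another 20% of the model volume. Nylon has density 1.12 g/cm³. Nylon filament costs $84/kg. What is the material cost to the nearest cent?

Volume inside the shell = 191 − 89.3 = 101.7 cm³.
Infill deposited: 0.70 × 101.7 → 71.19 cm³.
Support: 0.20 × 191 → 38.2 cm³.
Deposited volume: 89.3 + 71.19 + 38.2 → 198.69 cm³.
Mass = 198.69 × 1.12, so 222.5328 g.
Cost = 222.5328 g / 1000 × $84/kg = $18.69.

$18.69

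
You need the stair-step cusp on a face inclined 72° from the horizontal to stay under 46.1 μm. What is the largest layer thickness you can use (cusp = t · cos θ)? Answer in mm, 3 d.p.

Layer height = cusp / cos(72°) = 0.0461 / 0.3090 = 0.149 mm.

0.149 mm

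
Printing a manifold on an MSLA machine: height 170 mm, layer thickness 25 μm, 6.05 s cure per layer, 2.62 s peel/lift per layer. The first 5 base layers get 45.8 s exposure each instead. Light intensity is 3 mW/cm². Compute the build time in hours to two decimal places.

Layer count = ceil(170 / 0.025) = 6800.
Burn-in layers: 5 × (45.8 + 2.62) → 242.1 s.
Regular layers = 6795 × (6.05 + 2.62) = 58912.65 s.
Total = 242.1 + 58912.65 = 59154.75 s = 16.43 hours.

16.43 hours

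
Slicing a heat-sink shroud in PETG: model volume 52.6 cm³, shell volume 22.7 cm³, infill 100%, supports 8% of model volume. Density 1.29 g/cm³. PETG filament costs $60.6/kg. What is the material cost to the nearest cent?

Infill region = 52.6 − 22.7, so 29.9 cm³.
Infill volume = 1.00 × 29.9, so 29.9 cm³.
Support = 0.08 × 52.6 = 4.208 cm³.
Total printed volume = 22.7 + 29.9 + 4.208 = 56.808 cm³.
Mass = 56.808 × 1.29, so 73.28232 g.
At $60.6/kg: 73.28232/1000 × 60.6 = $4.44.

$4.44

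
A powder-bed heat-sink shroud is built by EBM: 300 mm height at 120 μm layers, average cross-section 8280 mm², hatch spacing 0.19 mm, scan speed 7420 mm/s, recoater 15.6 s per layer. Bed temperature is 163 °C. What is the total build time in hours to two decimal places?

Layer count = ceil(300 / 0.12) = 2500.
Per-layer scan distance = 8280 / 0.19 = 43578.9 mm.
Scan time per layer = 43578.9 / 7420, so 5.8732 s.
Per-layer time = 5.8732 + 15.6, so 21.4732 s.
Build time = 2500 × 21.4732 = 53683 s = 14.91 hours.

14.91 hours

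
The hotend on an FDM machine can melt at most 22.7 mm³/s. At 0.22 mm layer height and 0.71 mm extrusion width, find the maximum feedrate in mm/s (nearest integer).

Bead cross-section = 0.22 × 0.71 = 0.1562 mm².
v_max = Q/A = 22.7/0.1562 = 145.33 mm/s → 145 mm/s.

145 mm/s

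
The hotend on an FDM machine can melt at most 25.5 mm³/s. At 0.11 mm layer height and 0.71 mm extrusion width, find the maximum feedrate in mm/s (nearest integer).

A = 0.11 × 0.71, so 0.0781 mm².
v_max = Q/A = 25.5/0.0781 = 326.50 mm/s → 327 mm/s.

327 mm/s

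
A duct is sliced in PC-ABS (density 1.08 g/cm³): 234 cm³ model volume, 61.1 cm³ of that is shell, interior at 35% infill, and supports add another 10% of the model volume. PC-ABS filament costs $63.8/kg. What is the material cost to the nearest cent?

Interior volume = 234 − 61.1 = 172.9 cm³.
Deposited infill: 0.35 × 172.9 → 60.515 cm³.
Support = 0.10 × 234, so 23.4 cm³.
Total printed volume: 61.1 + 60.515 + 23.4 → 145.015 cm³.
Mass = 145.015 × 1.08, so 156.6162 g.
Cost = 156.6162 g / 1000 × $63.8/kg = $9.99.

$9.99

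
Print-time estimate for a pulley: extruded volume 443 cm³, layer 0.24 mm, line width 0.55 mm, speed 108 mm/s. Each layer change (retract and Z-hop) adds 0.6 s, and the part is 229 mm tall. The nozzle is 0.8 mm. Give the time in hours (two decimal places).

8.79 hours

Extrusion cross-section: 0.24 × 0.55 → 0.132 mm².
Toolpath length = 443 cm³ / 0.132 mm² = 443000 / 0.132 = 3356060.6 mm.
Extrusion time = 3356060.6 / 108, so 31074.6 s.
Layer count = ceil(229 / 0.24) = 955.
Z-hop total = 955 × 0.6, so 573 s.
Altogether 31074.6 + 573 = 31647.6 s, i.e. 8.79 hours.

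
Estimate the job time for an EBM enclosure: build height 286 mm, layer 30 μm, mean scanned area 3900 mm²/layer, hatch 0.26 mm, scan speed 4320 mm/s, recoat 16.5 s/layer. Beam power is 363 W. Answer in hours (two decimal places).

52.89 hours

Layers = ⌈286/0.03⌉ = 9534.
Scan path per layer = 3900 / 0.26, so 15000 mm.
Per-layer scan time: 15000 / 4320 → 3.4722 s.
Time per layer = 3.4722 + 16.5, so 19.9722 s.
9534 layers × 19.9722 s/layer = 190414.9548 s, i.e. 52.89 hours.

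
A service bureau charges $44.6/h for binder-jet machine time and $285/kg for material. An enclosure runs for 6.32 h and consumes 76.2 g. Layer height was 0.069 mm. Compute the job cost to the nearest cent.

Time charge = 44.6 × 6.32, so $281.872.
Material cost = 285 × 76.2/1000, so $21.717.
Total = 281.872 + 21.717 = 303.589 ≈ $303.59.

$303.59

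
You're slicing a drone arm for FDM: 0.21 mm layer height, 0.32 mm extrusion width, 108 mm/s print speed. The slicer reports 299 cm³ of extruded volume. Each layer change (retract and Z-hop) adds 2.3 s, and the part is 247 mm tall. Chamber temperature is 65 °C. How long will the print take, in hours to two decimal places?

Extrusion cross-section: 0.21 × 0.32 → 0.0672 mm².
Path length: 299000 mm³ / 0.0672 mm² → 4449404.8 mm.
Time extruding: 4449404.8 / 108 → 41198.2 s.
Layer count = ceil(247 / 0.21) = 1177.
Non-print overhead = 1177 × 2.3, so 2707.1 s.
Total = 41198.2 + 2707.1 = 43905.3 s = 12.20 hours.

12.20 hours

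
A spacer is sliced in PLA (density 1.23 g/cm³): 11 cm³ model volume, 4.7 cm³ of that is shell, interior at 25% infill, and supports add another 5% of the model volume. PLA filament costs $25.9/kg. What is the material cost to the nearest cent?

$0.22

Volume inside the shell = 11 − 4.7 = 6.3 cm³.
Infill deposited: 0.25 × 6.3 → 1.575 cm³.
Support: 0.05 × 11 → 0.55 cm³.
Deposited volume = 4.7 + 1.575 + 0.55 = 6.825 cm³.
Mass = 6.825 × 1.23, so 8.39475 g.
At $25.9/kg: 8.39475/1000 × 25.9 = $0.22.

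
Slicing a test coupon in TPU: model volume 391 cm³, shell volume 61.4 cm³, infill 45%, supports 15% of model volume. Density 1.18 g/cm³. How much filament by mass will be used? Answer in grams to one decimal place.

316.7 g

Interior volume: 391 − 61.4 → 329.6 cm³.
Deposited infill = 0.45 × 329.6, so 148.32 cm³.
Support = 0.15 × 391, so 58.65 cm³.
Total printed volume: 61.4 + 148.32 + 58.65 → 268.37 cm³.
Mass: 268.37 × 1.18 → 316.6766 g.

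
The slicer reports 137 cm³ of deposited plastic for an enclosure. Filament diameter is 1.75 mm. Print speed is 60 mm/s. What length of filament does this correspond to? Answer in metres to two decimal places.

56.96 m

Cross-section of 1.75 mm filament: π·(1.75/2)² = 2.4053 mm².
Length = 137 cm³ / 2.4053 mm² = 137000 / 2.4053 = 56957.55 mm = 56.96 m.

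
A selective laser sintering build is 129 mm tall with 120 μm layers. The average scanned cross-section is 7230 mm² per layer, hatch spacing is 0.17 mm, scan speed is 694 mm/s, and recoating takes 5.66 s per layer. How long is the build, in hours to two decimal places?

19.99 hours

Layer count = ceil(129 / 0.12) = 1075.
Scan path per layer = 7230 / 0.17, so 42529.4 mm.
Per-layer scan time: 42529.4 / 694 → 61.2816 s.
Per-layer time = 61.2816 + 5.66, so 66.9416 s.
1075 layers × 66.9416 s/layer = 71962.22 s, i.e. 19.99 hours.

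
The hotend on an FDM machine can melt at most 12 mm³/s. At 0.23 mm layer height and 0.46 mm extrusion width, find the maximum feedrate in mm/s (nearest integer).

A = 0.23 × 0.46 = 0.1058 mm².
Max speed = 12 / 0.1058 = 113.42 ≈ 113 mm/s.

113 mm/s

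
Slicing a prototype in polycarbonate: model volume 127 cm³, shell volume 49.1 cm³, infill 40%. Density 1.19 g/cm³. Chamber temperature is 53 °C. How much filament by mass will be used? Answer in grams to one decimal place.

95.5 g

Infill region = 127 − 49.1 = 77.9 cm³.
Deposited infill: 0.40 × 77.9 → 31.16 cm³.
Total extruded: 49.1 + 31.16 → 80.26 cm³.
Mass = 80.26 × 1.19 = 95.5094 g.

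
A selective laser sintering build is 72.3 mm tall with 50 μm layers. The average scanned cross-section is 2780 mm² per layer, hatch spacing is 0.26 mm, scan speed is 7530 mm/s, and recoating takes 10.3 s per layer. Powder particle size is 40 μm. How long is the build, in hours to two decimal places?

4.71 hours

Layers = ⌈72.3/0.05⌉ = 1446.
Hatch length per layer = 2780 / 0.26, so 10692.3 mm.
Per-layer scan time = 10692.3 / 7530 = 1.42 s.
Layer cycle = 1.42 + 10.3 = 11.72 s.
Total: 1446 × 11.72 s = 16947.12 s → 4.71 hours.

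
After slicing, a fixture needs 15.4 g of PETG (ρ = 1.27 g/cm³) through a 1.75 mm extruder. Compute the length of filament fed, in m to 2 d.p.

Volume = 15.4 g / 1.27 g·cm⁻³ = 12.126 cm³ = 12126 mm³.
Filament cross-section = π × (1.75/2)² = 2.4053 mm².
L = V/A = 12126/2.4053 = 5041.37 mm → 5.04 m.

5.04 m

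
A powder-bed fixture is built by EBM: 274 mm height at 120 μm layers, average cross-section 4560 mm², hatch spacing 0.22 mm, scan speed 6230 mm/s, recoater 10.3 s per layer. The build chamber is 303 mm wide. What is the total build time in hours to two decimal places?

8.65 hours

Number of layers: 274 / 0.12 → 2284 (rounded up).
Scan path per layer: 4560 / 0.22 → 20727.3 mm.
Scan time per layer = 20727.3 / 6230, so 3.327 s.
Time per layer: 3.327 + 10.3 → 13.627 s.
2284 layers × 13.627 s/layer = 31124.068 s, i.e. 8.65 hours.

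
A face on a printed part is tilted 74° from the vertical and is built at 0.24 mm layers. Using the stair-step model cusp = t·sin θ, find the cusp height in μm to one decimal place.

230.7 μm

sin(74°) = 0.9613, so cusp = 0.24 × 0.9613 = 0.230712 mm → 230.7 μm.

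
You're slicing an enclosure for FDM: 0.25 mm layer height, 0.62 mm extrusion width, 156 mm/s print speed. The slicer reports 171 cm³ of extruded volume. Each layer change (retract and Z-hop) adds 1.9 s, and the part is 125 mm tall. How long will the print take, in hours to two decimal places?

2.23 hours

Bead cross-section = 0.25 × 0.62 = 0.155 mm².
Total extruded path = 171000/0.155 = 1103225.8 mm.
Extrusion time = 1103225.8 / 156, so 7072 s.
Layer count = ceil(125 / 0.25) = 500.
Z-hop total: 500 × 1.9 → 950 s.
Total = 7072 + 950 = 8022 s = 2.23 hours.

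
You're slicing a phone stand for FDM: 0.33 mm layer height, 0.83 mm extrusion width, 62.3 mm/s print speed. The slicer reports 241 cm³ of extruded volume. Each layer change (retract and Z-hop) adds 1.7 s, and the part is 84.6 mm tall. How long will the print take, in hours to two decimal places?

Line area = 0.33 × 0.83, so 0.2739 mm².
Path length: 241000 mm³ / 0.2739 mm² → 879883.2 mm.
Print-move time: 879883.2 / 62.3 → 14123.3 s.
Layer count = ceil(84.6 / 0.33) = 257.
Layer-change overhead = 257 × 1.7 = 436.9 s.
Altogether 14123.3 + 436.9 = 14560.2 s, i.e. 4.04 hours.

4.04 hours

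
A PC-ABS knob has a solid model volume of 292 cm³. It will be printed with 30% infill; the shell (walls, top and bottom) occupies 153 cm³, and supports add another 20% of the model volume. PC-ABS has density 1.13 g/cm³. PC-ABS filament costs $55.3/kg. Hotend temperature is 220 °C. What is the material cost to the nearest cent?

Interior volume = 292 − 153 = 139 cm³.
Deposited infill = 0.30 × 139 = 41.7 cm³.
Support: 0.20 × 292 → 58.4 cm³.
Total extruded = 153 + 41.7 + 58.4 = 253.1 cm³.
Mass = 253.1 × 1.13 = 286.003 g.
Cost = 286.003 g / 1000 × $55.3/kg = $15.82.

$15.82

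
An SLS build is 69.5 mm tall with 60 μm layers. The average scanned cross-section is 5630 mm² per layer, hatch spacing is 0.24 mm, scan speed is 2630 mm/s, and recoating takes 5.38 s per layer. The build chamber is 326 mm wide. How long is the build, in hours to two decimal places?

Layer count = ceil(69.5 / 0.06) = 1159.
Per-layer scan distance = 5630 / 0.24, so 23458.3 mm.
Per-layer scan time = 23458.3 / 2630, so 8.9195 s.
Per-layer time: 8.9195 + 5.38 → 14.2995 s.
Build time = 1159 × 14.2995 = 16573.1205 s = 4.60 hours.

4.60 hours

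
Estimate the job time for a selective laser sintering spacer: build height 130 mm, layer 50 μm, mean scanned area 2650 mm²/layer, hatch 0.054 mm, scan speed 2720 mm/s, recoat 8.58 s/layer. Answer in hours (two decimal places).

Number of layers: 130 / 0.05 → 2600 (rounded up).
Hatch length per layer: 2650 / 0.054 → 49074.1 mm.
Scan time per layer: 49074.1 / 2720 → 18.0419 s.
Layer cycle = 18.0419 + 8.58, so 26.6219 s.
2600 layers × 26.6219 s/layer = 69216.94 s, i.e. 19.23 hours.

19.23 hours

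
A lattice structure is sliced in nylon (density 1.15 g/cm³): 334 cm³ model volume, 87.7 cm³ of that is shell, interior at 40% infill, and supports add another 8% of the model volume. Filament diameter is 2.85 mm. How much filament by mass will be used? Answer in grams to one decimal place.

Volume inside the shell: 334 − 87.7 → 246.3 cm³.
Deposited infill = 0.40 × 246.3, so 98.52 cm³.
Support = 0.08 × 334, so 26.72 cm³.
Total extruded = 87.7 + 98.52 + 26.72, so 212.94 cm³.
Mass = 212.94 × 1.15 = 244.881 g.

244.9 g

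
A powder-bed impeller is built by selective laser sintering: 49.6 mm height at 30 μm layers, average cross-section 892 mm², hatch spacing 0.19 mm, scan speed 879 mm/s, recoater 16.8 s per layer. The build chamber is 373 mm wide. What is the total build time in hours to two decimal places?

10.17 hours

Layers = ⌈49.6/0.03⌉ = 1654.
Hatch length per layer: 892 / 0.19 → 4694.7 mm.
Scan time per layer = 4694.7 / 879 = 5.341 s.
Time per layer: 5.341 + 16.8 → 22.141 s.
1654 layers × 22.141 s/layer = 36621.214 s, i.e. 10.17 hours.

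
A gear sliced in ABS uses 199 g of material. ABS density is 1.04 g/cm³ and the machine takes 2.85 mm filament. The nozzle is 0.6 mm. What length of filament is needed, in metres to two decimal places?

Extruded volume: 199/1.04 = 191.3462 cm³ (191346.2 mm³).
A = π r² = π × 1.425² = 6.3794 mm².
L = V/A = 191346.2/6.3794 = 29994.39 mm → 29.99 m.

29.99 m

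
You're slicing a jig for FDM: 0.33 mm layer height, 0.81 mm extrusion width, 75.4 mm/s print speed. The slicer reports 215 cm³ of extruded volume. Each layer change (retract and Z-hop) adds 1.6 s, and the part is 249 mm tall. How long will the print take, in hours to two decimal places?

Bead cross-section = 0.33 × 0.81 = 0.2673 mm².
Total extruded path = 215000/0.2673 = 804339.7 mm.
Extrusion time: 804339.7 / 75.4 → 10667.6 s.
Layer count = ceil(249 / 0.33) = 755.
Non-print overhead = 755 × 1.6, so 1208 s.
Altogether 10667.6 + 1208 = 11875.6 s, i.e. 3.30 hours.

3.30 hours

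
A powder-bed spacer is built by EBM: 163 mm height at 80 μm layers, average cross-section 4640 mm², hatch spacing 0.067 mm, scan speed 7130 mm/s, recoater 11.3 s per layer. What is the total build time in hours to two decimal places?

Layers = ⌈163/0.08⌉ = 2038.
Per-layer scan distance = 4640 / 0.067 = 69253.7 mm.
Scan time per layer = 69253.7 / 7130, so 9.713 s.
Layer cycle: 9.713 + 11.3 → 21.013 s.
Build time = 2038 × 21.013 = 42824.494 s = 11.90 hours.

11.90 hours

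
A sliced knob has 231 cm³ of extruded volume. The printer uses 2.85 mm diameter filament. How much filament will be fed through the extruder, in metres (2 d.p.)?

36.21 m

A = π r² = π × 1.425² = 6.3794 mm².
L = 231000 mm³ / 6.3794 mm² = 36210.3 mm, i.e. 36.21 m.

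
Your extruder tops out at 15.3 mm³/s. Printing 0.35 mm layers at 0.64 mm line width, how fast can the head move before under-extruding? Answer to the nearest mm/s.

68 mm/s

Extrusion cross-section = 0.35 × 0.64, so 0.224 mm².
Max speed = 15.3 / 0.224 = 68.30 ≈ 68 mm/s.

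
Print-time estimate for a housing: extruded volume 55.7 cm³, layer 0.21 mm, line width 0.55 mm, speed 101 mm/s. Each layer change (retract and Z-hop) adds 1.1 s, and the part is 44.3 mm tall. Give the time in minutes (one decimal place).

Bead cross-section = 0.21 × 0.55, so 0.1155 mm².
Toolpath length = 55.7 cm³ / 0.1155 mm² = 55700 / 0.1155 = 482251.1 mm.
Extrusion time = 482251.1 / 101, so 4774.8 s.
Number of layers: 44.3 / 0.21 → 211 (rounded up).
Layer-change overhead = 211 × 1.1 = 232.1 s.
Altogether 4774.8 + 232.1 = 5006.9 s, i.e. 83.4 minutes.

83.4 minutes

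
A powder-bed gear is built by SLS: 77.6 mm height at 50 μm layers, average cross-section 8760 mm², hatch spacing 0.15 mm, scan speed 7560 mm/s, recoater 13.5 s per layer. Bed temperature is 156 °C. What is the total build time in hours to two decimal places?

9.15 hours

Layers = ⌈77.6/0.05⌉ = 1552.
Per-layer scan distance = 8760 / 0.15, so 58400 mm.
Per-layer scan time = 58400 / 7560, so 7.7249 s.
Time per layer: 7.7249 + 13.5 → 21.2249 s.
Build time = 1552 × 21.2249 = 32941.0448 s = 9.15 hours.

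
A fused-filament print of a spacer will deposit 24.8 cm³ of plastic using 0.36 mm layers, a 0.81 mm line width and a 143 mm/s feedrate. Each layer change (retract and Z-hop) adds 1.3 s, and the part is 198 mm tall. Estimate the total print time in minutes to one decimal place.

21.8 minutes

Extrusion cross-section: 0.36 × 0.81 → 0.2916 mm².
Path length: 24800 mm³ / 0.2916 mm² → 85048 mm.
Extrusion time: 85048 / 143 → 594.7 s.
Number of layers: 198 / 0.36 → 550 (rounded up).
Non-print overhead: 550 × 1.3 → 715 s.
Total = 594.7 + 715 = 1309.7 s = 21.8 minutes.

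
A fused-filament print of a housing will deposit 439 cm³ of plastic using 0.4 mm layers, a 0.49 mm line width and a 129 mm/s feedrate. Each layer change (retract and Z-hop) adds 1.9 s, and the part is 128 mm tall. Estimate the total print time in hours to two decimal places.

4.99 hours

Extrusion cross-section = 0.4 × 0.49, so 0.196 mm².
Path length: 439000 mm³ / 0.196 mm² → 2239795.9 mm.
Print-move time: 2239795.9 / 129 → 17362.8 s.
Layers = ⌈128/0.4⌉ = 320.
Non-print overhead = 320 × 1.9 = 608 s.
Total = 17362.8 + 608 = 17970.8 s = 4.99 hours.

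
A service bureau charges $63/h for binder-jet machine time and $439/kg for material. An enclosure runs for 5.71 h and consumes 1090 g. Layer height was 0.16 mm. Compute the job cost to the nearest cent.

Time charge: 63 × 5.71 → $359.73.
Feedstock cost = 439 × 1090/1000, so $478.51.
Total = 359.73 + 478.51 = $838.24.

$838.24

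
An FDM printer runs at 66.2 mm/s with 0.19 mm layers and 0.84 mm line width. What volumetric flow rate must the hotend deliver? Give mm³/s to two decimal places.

Extrusion cross-section = 0.19 × 0.84 = 0.1596 mm².
Volumetric flow = 66.2 × 0.1596 = 10.57 mm³/s.

10.57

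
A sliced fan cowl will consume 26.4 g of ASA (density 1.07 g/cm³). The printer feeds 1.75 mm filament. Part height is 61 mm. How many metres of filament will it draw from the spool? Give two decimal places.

10.26 m

Volume = 26.4 g / 1.07 g·cm⁻³ = 24.6729 cm³ = 24672.9 mm³.
A = π r² = π × 0.875² = 2.4053 mm².
L = V/A = 24672.9/2.4053 = 10257.72 mm → 10.26 m.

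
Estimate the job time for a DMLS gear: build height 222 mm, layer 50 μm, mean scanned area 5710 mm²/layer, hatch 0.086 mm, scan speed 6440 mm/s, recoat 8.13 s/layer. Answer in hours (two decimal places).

22.74 hours

Layer count = ceil(222 / 0.05) = 4440.
Hatch length per layer: 5710 / 0.086 → 66395.3 mm.
Per-layer scan time = 66395.3 / 6440, so 10.3098 s.
Per-layer time: 10.3098 + 8.13 → 18.4398 s.
Build time = 4440 × 18.4398 = 81872.712 s = 22.74 hours.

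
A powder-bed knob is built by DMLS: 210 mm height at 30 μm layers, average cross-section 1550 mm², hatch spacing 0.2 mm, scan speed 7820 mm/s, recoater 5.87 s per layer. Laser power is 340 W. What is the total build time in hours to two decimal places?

13.34 hours

Layers = ⌈210/0.03⌉ = 7000.
Hatch length per layer: 1550 / 0.2 → 7750 mm.
Scan time per layer = 7750 / 7820 = 0.991 s.
Time per layer = 0.991 + 5.87 = 6.861 s.
Build time = 7000 × 6.861 = 48027 s = 13.34 hours.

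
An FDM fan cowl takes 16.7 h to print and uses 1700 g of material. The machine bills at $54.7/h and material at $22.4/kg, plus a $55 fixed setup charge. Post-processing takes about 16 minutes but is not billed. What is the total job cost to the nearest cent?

$1006.57

Machine cost: 54.7 × 16.7 → $913.49.
Feedstock cost: 22.4 × 1700/1000 → $38.08.
Adding setup: 913.49 + 38.08 + 55 → $1006.57.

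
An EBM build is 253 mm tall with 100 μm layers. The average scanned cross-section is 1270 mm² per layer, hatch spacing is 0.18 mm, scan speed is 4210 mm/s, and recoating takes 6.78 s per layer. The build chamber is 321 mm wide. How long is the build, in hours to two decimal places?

5.94 hours

Number of layers: 253 / 0.1 → 2530 (rounded up).
Scan path per layer: 1270 / 0.18 → 7055.6 mm.
Scan time per layer = 7055.6 / 4210, so 1.6759 s.
Per-layer time = 1.6759 + 6.78, so 8.4559 s.
Total: 2530 × 8.4559 s = 21393.427 s → 5.94 hours.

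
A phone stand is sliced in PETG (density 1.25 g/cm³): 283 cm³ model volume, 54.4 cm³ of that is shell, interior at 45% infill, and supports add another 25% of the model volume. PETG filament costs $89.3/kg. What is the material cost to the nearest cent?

Infill region = 283 − 54.4, so 228.6 cm³.
Deposited infill: 0.45 × 228.6 → 102.87 cm³.
Support = 0.25 × 283, so 70.75 cm³.
Total printed volume = 54.4 + 102.87 + 70.75 = 228.02 cm³.
Mass = 228.02 × 1.25, so 285.025 g.
Cost = 285.025 g / 1000 × $89.3/kg = $25.45.

$25.45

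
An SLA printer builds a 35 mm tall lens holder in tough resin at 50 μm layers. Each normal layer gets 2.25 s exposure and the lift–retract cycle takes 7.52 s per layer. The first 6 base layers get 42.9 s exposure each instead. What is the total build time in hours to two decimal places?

1.97 hours

Number of layers: 35 / 0.05 → 700 (rounded up).
Bottom layers = 6 × (42.9 + 7.52) = 302.52 s.
Regular layers = 694 × (2.25 + 7.52) = 6780.38 s.
Total = 302.52 + 6780.38 = 7082.9 s = 1.97 hours.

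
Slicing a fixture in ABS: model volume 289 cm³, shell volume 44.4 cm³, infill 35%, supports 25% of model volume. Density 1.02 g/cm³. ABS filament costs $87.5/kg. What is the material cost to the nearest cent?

Infill region: 289 − 44.4 → 244.6 cm³.
Infill deposited = 0.35 × 244.6 = 85.61 cm³.
Support: 0.25 × 289 → 72.25 cm³.
Deposited volume: 44.4 + 85.61 + 72.25 → 202.26 cm³.
Mass: 202.26 × 1.02 → 206.3052 g.
At $87.5/kg: 206.3052/1000 × 87.5 = $18.05.

$18.05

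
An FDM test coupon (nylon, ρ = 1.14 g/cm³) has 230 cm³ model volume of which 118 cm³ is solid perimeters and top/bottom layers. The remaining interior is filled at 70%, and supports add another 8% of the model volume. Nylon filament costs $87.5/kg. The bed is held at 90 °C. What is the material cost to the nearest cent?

$21.43

Infill region = 230 − 118 = 112 cm³.
Infill deposited = 0.70 × 112 = 78.4 cm³.
Support = 0.08 × 230, so 18.4 cm³.
Deposited volume: 118 + 78.4 + 18.4 → 214.8 cm³.
Mass: 214.8 × 1.14 → 244.872 g.
Cost = 244.872 g / 1000 × $87.5/kg = $21.43.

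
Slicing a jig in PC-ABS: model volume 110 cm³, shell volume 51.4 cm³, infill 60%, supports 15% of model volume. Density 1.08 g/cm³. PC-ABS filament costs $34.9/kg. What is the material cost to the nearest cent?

Volume inside the shell = 110 − 51.4 = 58.6 cm³.
Infill volume = 0.60 × 58.6, so 35.16 cm³.
Support = 0.15 × 110, so 16.5 cm³.
Total extruded: 51.4 + 35.16 + 16.5 → 103.06 cm³.
Mass: 103.06 × 1.08 → 111.3048 g.
At $34.9/kg: 111.3048/1000 × 34.9 = $3.88.

$3.88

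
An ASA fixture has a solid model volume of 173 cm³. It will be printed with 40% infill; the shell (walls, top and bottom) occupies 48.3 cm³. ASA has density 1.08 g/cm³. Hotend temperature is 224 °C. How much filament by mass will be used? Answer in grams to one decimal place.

Interior volume = 173 − 48.3 = 124.7 cm³.
Deposited infill = 0.40 × 124.7, so 49.88 cm³.
Total printed volume = 48.3 + 49.88 = 98.18 cm³.
Mass = 98.18 × 1.08, so 106.0344 g.

106.0 g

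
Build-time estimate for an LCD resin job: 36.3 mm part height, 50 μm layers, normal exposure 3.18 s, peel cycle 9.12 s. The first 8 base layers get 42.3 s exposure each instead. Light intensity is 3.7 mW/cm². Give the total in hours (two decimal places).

2.57 hours

Number of layers: 36.3 / 0.05 → 726 (rounded up).
Bottom layers = 8 × (42.3 + 9.12), so 411.36 s.
Normal layers: 718 × (3.18 + 9.12) → 8831.4 s.
Sum: 411.36 + 8831.4 = 9242.76 s → 2.57 hours.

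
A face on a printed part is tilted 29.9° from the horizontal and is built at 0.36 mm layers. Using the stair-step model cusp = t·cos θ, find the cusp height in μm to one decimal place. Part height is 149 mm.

h_c = t·cos θ = 0.36 × 0.8669 = 0.312084 mm (312.1 μm).

312.1 μm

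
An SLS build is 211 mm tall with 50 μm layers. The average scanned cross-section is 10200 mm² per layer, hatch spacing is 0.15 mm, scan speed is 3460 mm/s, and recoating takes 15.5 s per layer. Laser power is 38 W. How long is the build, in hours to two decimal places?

41.21 hours

Layer count = ceil(211 / 0.05) = 4220.
Hatch length per layer: 10200 / 0.15 → 68000 mm.
Laser time per layer: 68000 / 3460 → 19.6532 s.
Per-layer time: 19.6532 + 15.5 → 35.1532 s.
4220 layers × 35.1532 s/layer = 148346.504 s, i.e. 41.21 hours.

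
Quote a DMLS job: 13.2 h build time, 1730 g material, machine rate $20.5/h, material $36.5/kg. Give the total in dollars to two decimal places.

$333.75

Time charge: 20.5 × 13.2 → $270.60.
Material cost = 36.5 × 1730/1000, so $63.145.
Total = 270.60 + 63.145 = 333.745 ≈ $333.75.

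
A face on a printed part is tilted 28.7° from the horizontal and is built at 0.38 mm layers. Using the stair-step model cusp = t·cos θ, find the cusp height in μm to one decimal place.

h_c = t·cos θ = 0.38 × 0.8771 = 0.333298 mm (333.3 μm).

333.3 μm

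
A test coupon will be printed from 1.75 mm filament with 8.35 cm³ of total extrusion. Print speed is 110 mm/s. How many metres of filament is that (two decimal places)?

Cross-section of 1.75 mm filament: π·(1.75/2)² = 2.4053 mm².
Length = 8.35 cm³ / 2.4053 mm² = 8350 / 2.4053 = 3471.5 mm = 3.47 m.

3.47 m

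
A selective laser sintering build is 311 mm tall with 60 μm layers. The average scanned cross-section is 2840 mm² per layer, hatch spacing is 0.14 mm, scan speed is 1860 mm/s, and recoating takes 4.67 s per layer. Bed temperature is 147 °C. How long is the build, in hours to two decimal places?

Number of layers: 311 / 0.06 → 5184 (rounded up).
Per-layer scan distance: 2840 / 0.14 → 20285.7 mm.
Laser time per layer = 20285.7 / 1860 = 10.9063 s.
Layer cycle: 10.9063 + 4.67 → 15.5763 s.
Total: 5184 × 15.5763 s = 80747.5392 s → 22.43 hours.

22.43 hours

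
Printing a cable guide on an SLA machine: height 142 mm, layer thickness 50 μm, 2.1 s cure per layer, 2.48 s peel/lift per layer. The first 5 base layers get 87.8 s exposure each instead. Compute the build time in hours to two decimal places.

Layer count = ceil(142 / 0.05) = 2840.
Base layers = 5 × (87.8 + 2.48) = 451.4 s.
Regular layers = 2835 × (2.1 + 2.48), so 12984.3 s.
Total = 451.4 + 12984.3 = 13435.7 s = 3.73 hours.

3.73 hours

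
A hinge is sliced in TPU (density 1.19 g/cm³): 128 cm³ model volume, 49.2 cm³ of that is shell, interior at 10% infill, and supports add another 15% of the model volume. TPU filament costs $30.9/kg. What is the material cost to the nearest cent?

$2.80

Infill region = 128 − 49.2, so 78.8 cm³.
Deposited infill = 0.10 × 78.8 = 7.88 cm³.
Support = 0.15 × 128 = 19.2 cm³.
Deposited volume = 49.2 + 7.88 + 19.2, so 76.28 cm³.
Mass = 76.28 × 1.19, so 90.7732 g.
At $30.9/kg: 90.7732/1000 × 30.9 = $2.80.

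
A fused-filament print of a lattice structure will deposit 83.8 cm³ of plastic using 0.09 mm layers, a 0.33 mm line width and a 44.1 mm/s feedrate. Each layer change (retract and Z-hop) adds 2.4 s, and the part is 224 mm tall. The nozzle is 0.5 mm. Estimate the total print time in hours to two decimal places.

19.43 hours

Line area = 0.09 × 0.33 = 0.0297 mm².
Toolpath length = 83.8 cm³ / 0.0297 mm² = 83800 / 0.0297 = 2821548.8 mm.
Time extruding = 2821548.8 / 44.1 = 63980.7 s.
Layers = ⌈224/0.09⌉ = 2489.
Layer-change overhead = 2489 × 2.4, so 5973.6 s.
Total = 63980.7 + 5973.6 = 69954.3 s = 19.43 hours.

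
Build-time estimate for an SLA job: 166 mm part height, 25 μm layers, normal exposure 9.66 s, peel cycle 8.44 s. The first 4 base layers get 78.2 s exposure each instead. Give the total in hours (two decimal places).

33.46 hours

Layer count = ceil(166 / 0.025) = 6640.
Base layers = 4 × (78.2 + 8.44), so 346.56 s.
Remaining layers = 6636 × (9.66 + 8.44) = 120111.6 s.
Total = 346.56 + 120111.6 = 120458.16 s = 33.46 hours.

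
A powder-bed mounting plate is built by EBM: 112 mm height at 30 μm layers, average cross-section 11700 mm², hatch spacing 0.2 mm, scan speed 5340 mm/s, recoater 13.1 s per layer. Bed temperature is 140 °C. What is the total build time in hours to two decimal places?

Number of layers: 112 / 0.03 → 3734 (rounded up).
Hatch length per layer = 11700 / 0.2, so 58500 mm.
Per-layer scan time: 58500 / 5340 → 10.9551 s.
Time per layer: 10.9551 + 13.1 → 24.0551 s.
3734 layers × 24.0551 s/layer = 89821.7434 s, i.e. 24.95 hours.

24.95 hours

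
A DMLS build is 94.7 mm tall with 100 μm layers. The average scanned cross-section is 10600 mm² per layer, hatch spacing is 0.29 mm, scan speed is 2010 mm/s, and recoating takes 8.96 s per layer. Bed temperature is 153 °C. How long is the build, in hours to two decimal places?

7.14 hours

Layers = ⌈94.7/0.1⌉ = 947.
Hatch length per layer: 10600 / 0.29 → 36551.7 mm.
Laser time per layer: 36551.7 / 2010 → 18.1849 s.
Layer cycle: 18.1849 + 8.96 → 27.1449 s.
Build time = 947 × 27.1449 = 25706.2203 s = 7.14 hours.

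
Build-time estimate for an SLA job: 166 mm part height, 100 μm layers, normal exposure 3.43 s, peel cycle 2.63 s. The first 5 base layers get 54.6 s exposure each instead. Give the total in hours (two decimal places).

Layers = ⌈166/0.1⌉ = 1660.
Burn-in layers: 5 × (54.6 + 2.63) → 286.15 s.
Normal layers = 1655 × (3.43 + 2.63), so 10029.3 s.
Total = 286.15 + 10029.3 = 10315.45 s = 2.87 hours.

2.87 hours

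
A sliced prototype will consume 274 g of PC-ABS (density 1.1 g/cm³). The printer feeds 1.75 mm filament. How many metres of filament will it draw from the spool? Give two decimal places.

103.56 m

Extruded volume: 274/1.1 = 249.0909 cm³ (249090.9 mm³).
Filament cross-section = π × (1.75/2)² = 2.4053 mm².
L = V/A = 249090.9/2.4053 = 103559.18 mm → 103.56 m.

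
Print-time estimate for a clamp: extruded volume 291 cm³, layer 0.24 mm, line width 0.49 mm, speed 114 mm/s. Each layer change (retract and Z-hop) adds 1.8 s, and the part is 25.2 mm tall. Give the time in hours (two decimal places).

6.08 hours

Bead cross-section = 0.24 × 0.49 = 0.1176 mm².
Total extruded path = 291000/0.1176 = 2474489.8 mm.
Extrusion time = 2474489.8 / 114, so 21706.1 s.
Number of layers: 25.2 / 0.24 → 105 (rounded up).
Layer-change overhead = 105 × 1.8 = 189 s.
Altogether 21706.1 + 189 = 21895.1 s, i.e. 6.08 hours.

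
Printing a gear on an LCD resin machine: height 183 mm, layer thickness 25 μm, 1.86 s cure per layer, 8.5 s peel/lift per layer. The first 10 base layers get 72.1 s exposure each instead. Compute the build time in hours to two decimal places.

Layer count = ceil(183 / 0.025) = 7320.
Burn-in layers = 10 × (72.1 + 8.5), so 806 s.
Remaining layers = 7310 × (1.86 + 8.5) = 75731.6 s.
Total = 806 + 75731.6 = 76537.6 s = 21.26 hours.

21.26 hours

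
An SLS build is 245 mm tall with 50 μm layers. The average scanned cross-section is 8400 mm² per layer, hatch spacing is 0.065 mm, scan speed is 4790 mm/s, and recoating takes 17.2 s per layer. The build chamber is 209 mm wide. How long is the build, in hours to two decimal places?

Layer count = ceil(245 / 0.05) = 4900.
Per-layer scan distance = 8400 / 0.065, so 129230.8 mm.
Scan time per layer = 129230.8 / 4790, so 26.9793 s.
Layer cycle = 26.9793 + 17.2, so 44.1793 s.
Build time = 4900 × 44.1793 = 216478.57 s = 60.13 hours.

60.13 hours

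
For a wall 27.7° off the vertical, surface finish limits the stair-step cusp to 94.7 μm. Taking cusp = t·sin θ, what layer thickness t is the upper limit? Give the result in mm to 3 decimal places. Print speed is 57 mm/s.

0.204 mm

Layer height = cusp / sin(27.7°) = 0.0947 / 0.4648 = 0.204 mm.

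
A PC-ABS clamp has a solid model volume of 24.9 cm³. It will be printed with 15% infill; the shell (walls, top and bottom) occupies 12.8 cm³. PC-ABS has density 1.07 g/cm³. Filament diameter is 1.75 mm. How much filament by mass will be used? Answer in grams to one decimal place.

Infill region: 24.9 − 12.8 → 12.1 cm³.
Infill deposited = 0.15 × 12.1, so 1.815 cm³.
Total printed volume = 12.8 + 1.815 = 14.615 cm³.
Mass = 14.615 × 1.07, so 15.63805 g.

15.6 g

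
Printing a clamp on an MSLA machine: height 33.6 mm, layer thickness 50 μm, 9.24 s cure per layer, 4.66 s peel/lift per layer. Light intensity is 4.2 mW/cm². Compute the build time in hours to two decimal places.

2.59 hours

Number of layers: 33.6 / 0.05 → 672 (rounded up).
Each layer takes: 9.24 + 4.66 → 13.9 s.
Total = 672 × 13.9 = 9340.8 s = 2.59 hours.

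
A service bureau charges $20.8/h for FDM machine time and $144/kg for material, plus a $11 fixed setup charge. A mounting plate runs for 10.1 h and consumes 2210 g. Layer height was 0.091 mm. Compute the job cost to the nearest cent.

Machine-time cost = 20.8 × 10.1, so $210.08.
Feedstock cost = 144 × 2210/1000 = $318.24.
Total = 210.08 + 318.24 + 11 = $539.32.

$539.32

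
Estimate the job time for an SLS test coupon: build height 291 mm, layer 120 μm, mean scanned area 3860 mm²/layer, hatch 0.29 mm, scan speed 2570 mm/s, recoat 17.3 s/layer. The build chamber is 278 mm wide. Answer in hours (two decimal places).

Number of layers: 291 / 0.12 → 2425 (rounded up).
Scan path per layer = 3860 / 0.29, so 13310.3 mm.
Scan time per layer = 13310.3 / 2570 = 5.1791 s.
Layer cycle = 5.1791 + 17.3 = 22.4791 s.
2425 layers × 22.4791 s/layer = 54511.8175 s, i.e. 15.14 hours.

15.14 hours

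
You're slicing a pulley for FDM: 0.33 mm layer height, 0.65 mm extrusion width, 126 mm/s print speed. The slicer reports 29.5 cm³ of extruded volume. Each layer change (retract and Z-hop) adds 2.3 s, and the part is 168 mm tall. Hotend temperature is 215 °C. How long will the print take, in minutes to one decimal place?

Extrusion cross-section: 0.33 × 0.65 → 0.2145 mm².
Total extruded path = 29500/0.2145 = 137529.1 mm.
Extrusion time: 137529.1 / 126 → 1091.5 s.
Layer count = ceil(168 / 0.33) = 510.
Layer-change overhead = 510 × 2.3, so 1173 s.
Total = 1091.5 + 1173 = 2264.5 s = 37.7 minutes.

37.7 minutes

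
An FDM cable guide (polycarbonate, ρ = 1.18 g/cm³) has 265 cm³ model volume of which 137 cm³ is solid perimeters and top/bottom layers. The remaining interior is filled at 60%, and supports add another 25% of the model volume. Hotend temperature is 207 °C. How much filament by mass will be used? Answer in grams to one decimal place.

330.5 g

Volume inside the shell: 265 − 137 → 128 cm³.
Infill deposited = 0.60 × 128, so 76.8 cm³.
Support = 0.25 × 265 = 66.25 cm³.
Deposited volume: 137 + 76.8 + 66.25 → 280.05 cm³.
Mass: 280.05 × 1.18 → 330.459 g.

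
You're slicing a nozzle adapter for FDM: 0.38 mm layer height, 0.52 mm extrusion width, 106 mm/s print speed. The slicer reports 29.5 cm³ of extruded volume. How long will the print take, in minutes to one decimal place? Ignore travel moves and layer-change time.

Extrusion cross-section = 0.38 × 0.52 = 0.1976 mm².
Path length: 29500 mm³ / 0.1976 mm² → 149291.5 mm.
Print-move time = 149291.5 / 106, so 1408.4 s.
That's 1408.4 s → 23.5 minutes.

23.5 minutes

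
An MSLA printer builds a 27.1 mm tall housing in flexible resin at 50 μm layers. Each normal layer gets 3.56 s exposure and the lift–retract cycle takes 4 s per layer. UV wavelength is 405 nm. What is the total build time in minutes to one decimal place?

Layers = ⌈27.1/0.05⌉ = 542.
Each layer takes = 3.56 + 4 = 7.56 s.
Build time: 542 × 7.56 s = 4097.52 s, i.e. 68.3 minutes.

68.3 minutes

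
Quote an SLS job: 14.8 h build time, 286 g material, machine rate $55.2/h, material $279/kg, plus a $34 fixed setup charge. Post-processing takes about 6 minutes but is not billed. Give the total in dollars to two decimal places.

$930.75

Time charge: 55.2 × 14.8 → $816.96.
Material charge = 279 × 286/1000 = $79.794.
Adding setup: 816.96 + 79.794 + 34 → 930.754 ≈ $930.75.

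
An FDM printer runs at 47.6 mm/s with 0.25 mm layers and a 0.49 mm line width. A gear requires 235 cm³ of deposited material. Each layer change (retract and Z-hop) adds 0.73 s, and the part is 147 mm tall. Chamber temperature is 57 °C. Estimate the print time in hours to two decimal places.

11.31 hours

Extrusion cross-section = 0.25 × 0.49 = 0.1225 mm².
Toolpath length = 235 cm³ / 0.1225 mm² = 235000 / 0.1225 = 1918367.3 mm.
Extrusion time = 1918367.3 / 47.6 = 40301.8 s.
Layer count = ceil(147 / 0.25) = 588.
Layer-change overhead = 588 × 0.73, so 429.24 s.
Altogether 40301.8 + 429.24 = 40731.04 s, i.e. 11.31 hours.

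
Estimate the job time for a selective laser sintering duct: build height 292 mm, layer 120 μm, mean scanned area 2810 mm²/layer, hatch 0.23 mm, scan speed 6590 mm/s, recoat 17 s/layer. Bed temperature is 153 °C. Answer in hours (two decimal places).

12.75 hours

Layers = ⌈292/0.12⌉ = 2434.
Hatch length per layer = 2810 / 0.23 = 12217.4 mm.
Laser time per layer = 12217.4 / 6590 = 1.8539 s.
Per-layer time = 1.8539 + 17, so 18.8539 s.
2434 layers × 18.8539 s/layer = 45890.3926 s, i.e. 12.75 hours.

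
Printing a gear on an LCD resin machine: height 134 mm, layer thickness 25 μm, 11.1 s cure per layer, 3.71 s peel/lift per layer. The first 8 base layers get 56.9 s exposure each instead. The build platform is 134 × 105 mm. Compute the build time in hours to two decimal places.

Layers = ⌈134/0.025⌉ = 5360.
Burn-in layers = 8 × (56.9 + 3.71), so 484.88 s.
Regular layers: 5352 × (11.1 + 3.71) → 79263.12 s.
Total = 484.88 + 79263.12 = 79748 s = 22.15 hours.

22.15 hours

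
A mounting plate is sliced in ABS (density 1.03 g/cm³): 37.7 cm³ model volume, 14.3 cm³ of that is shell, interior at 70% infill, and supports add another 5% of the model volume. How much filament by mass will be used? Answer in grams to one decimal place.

Volume inside the shell = 37.7 − 14.3 = 23.4 cm³.
Infill volume = 0.70 × 23.4, so 16.38 cm³.
Support: 0.05 × 37.7 → 1.885 cm³.
Total extruded: 14.3 + 16.38 + 1.885 → 32.565 cm³.
Mass: 32.565 × 1.03 → 33.54195 g.

33.5 g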